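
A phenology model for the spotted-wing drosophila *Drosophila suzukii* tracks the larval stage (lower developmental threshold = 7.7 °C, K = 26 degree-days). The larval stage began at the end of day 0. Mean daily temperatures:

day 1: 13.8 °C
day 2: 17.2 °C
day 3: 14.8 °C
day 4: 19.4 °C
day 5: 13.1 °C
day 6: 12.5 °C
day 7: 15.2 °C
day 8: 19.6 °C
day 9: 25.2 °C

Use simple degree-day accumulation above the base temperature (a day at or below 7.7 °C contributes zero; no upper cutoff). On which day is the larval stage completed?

Daily DD above 7.7 °C: 6.1, 9.5, 7.1, 11.7, 5.4, 4.8, 7.5, 11.9, 17.5.
Cumulative: 6.1, 15.6, 22.7, 34.4, 39.8, 44.6, 52.1, 64.0, 81.5.
The total first reaches 26 DD on day 4.

day 4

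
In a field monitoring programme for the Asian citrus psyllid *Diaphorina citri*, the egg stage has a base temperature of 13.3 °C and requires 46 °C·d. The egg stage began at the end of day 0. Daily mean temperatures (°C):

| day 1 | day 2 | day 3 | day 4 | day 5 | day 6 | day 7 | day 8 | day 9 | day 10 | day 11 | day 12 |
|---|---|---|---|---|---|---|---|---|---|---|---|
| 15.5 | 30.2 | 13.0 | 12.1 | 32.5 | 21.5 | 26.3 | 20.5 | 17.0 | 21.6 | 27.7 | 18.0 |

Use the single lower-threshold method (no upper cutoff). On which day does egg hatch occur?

day 6

Daily DD above 13.3 °C: 2.2, 16.9, 0.0, 0.0, 19.2, 8.2, 13.0, 7.2, 3.7, 8.3, 14.4, 4.7.
Cumulative: 2.2, 19.1, 19.1, 19.1, 38.3, 46.5, 59.5, 66.7, 70.4, 78.7, 93.1, 97.8.
The total first reaches 46 DD on day 6.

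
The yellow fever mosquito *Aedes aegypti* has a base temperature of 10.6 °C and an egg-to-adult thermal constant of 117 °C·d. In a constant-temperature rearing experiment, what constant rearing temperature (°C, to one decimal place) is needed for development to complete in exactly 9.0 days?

Required daily accumulation = 117 / 9.0 = 13.000 DD/day.
T = T_base + 13.000 = 10.6 + 13.000 = 23.600 ≈ 23.6 °C.

23.6 °C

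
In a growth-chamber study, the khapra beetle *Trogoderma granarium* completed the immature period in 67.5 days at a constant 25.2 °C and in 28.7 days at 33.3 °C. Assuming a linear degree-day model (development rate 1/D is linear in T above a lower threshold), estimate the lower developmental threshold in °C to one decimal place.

Linear rate model ⇒ the product D·(T − T_b) is constant across temperatures.
67.5·(25.2 − T_b) = 28.7·(33.3 − T_b)
T_b = (67.5·25.2 − 28.7·33.3) / (67.5 − 28.7) = 745.29 / 38.8 = 19.209 °C ≈ 19.2 °C.

19.2 °C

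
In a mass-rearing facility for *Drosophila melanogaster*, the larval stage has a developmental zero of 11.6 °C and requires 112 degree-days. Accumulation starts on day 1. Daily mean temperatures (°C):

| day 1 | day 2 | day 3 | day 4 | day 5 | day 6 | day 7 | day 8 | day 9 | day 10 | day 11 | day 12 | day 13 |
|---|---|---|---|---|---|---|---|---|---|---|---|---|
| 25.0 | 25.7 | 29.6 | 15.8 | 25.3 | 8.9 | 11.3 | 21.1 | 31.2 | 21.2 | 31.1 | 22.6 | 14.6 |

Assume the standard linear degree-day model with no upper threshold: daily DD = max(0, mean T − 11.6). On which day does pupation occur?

Daily DD above 11.6 °C: 13.4, 14.1, 18.0, 4.2, 13.7, 0.0, 0.0, 9.5, 19.6, 9.6, 19.5, 11.0, 3.0.
Cumulative: 13.4, 27.5, 45.5, 49.7, 63.4, 63.4, 63.4, 72.9, 92.5, 102.1, 121.6, 132.6, 135.6.
The total first reaches 112 DD on day 11.

day 11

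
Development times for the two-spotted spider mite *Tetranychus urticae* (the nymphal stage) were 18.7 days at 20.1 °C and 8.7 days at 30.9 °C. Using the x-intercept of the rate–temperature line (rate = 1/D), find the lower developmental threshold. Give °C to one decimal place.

Equal thermal constants: D₁(T₁ − T_b) = D₂(T₂ − T_b).
18.7·(20.1 − T_b) = 8.7·(30.9 − T_b)
T_b = (18.7·20.1 − 8.7·30.9) / (18.7 − 8.7) = 107.04 / 10.0 = 10.704 °C ≈ 10.7 °C.

10.7 °C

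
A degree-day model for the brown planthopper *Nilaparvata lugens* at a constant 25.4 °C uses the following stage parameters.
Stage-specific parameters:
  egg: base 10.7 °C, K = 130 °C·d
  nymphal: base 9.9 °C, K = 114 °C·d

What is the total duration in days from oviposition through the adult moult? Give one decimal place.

16.2 days

egg: 130 / (25.4 − 10.7) = 130 / 14.7 = 8.844 d.
nymphal: 114 / (25.4 − 9.9) = 114 / 15.5 = 7.355 d.
Sum = 16.198 ≈ 16.2 days.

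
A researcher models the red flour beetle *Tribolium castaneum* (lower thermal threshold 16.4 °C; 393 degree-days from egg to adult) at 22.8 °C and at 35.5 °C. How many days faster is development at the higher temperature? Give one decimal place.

40.8 days

At 22.8 °C: 393 / (22.8 − 16.4) = 393 / 6.4 = 61.406 d.
At 35.5 °C: 393 / (35.5 − 16.4) = 393 / 19.1 = 20.576 d.
Difference = |61.406 − 20.576| = 40.830 ≈ 40.8 days.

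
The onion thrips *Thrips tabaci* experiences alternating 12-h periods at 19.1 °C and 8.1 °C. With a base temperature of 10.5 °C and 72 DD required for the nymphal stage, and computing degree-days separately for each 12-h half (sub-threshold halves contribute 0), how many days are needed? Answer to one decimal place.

16.7 days

Day half: max(0, 19.1 − 10.5) × 0.5 = 8.6 × 0.5 = 4.30 DD.
Night half: max(0, 8.1 − 10.5) × 0.5 = 0.0 × 0.5 = 0.00 DD.
Per 24 h: 4.30 DD/day.
Duration = 72 / 4.30 = 16.744 ≈ 16.7 days.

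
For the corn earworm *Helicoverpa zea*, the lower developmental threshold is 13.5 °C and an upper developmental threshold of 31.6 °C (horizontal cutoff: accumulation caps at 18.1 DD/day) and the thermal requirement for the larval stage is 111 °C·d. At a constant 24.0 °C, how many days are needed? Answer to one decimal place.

10.6 days

Daily accumulation = 24.0 − 13.5 = 10.5 DD/day.
Duration = 111 / 10.5 = 10.571 ≈ 10.6 days.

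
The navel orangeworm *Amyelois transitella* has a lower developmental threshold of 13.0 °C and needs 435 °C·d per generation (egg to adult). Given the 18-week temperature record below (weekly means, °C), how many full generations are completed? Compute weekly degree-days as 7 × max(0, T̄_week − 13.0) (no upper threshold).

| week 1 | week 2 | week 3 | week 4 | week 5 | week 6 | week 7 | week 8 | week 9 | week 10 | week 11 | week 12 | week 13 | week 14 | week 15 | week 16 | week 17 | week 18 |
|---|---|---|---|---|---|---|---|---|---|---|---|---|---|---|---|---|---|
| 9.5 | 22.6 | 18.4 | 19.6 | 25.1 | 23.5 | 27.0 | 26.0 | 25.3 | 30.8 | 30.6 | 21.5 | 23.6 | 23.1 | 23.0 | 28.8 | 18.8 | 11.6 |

Weekly DD (7 × max(0, T̄ − 13.0)): 0.0, 67.2, 37.8, 46.2, 84.7, 73.5, 98.0, 91.0, 86.1, 124.6, 123.2, 59.5, 74.2, 70.7, 70.0, 110.6, 40.6, 0.0.
Season total = 1257.9 DD.
Complete generations = ⌊1257.9 / 435⌋ = 2.

2 generations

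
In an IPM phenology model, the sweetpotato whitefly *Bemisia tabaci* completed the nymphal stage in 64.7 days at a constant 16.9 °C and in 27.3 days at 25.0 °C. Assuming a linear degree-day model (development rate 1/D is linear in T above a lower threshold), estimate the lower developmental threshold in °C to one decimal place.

11.0 °C

Under the model K = D·(T − T_b), so D₁·(T₁ − T_b) = D₂·(T₂ − T_b).
64.7·(16.9 − T_b) = 27.3·(25.0 − T_b)
T_b = (64.7·16.9 − 27.3·25.0) / (64.7 − 27.3) = 410.93 / 37.4 = 10.987 °C ≈ 11.0 °C.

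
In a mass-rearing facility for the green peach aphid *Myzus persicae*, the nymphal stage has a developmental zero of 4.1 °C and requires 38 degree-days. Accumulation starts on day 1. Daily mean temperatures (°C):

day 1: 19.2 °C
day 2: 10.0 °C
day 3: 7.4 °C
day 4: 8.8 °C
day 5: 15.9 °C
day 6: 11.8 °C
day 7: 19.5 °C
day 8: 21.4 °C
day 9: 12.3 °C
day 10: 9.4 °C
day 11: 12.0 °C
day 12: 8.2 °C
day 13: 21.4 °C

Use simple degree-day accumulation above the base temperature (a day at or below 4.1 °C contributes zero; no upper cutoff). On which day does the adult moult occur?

day 5

Daily DD above 4.1 °C: 15.1, 5.9, 3.3, 4.7, 11.8, 7.7, 15.4, 17.3, 8.2, 5.3, 7.9, 4.1, 17.3.
Cumulative: 15.1, 21.0, 24.3, 29.0, 40.8, 48.5, 63.9, 81.2, 89.4, 94.7, 102.6, 106.7, 124.0.
The total first reaches 38 DD on day 5.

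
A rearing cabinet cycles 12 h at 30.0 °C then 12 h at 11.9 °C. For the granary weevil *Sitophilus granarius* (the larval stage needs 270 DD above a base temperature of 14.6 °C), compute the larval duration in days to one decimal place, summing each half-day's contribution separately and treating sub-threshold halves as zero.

35.1 days

Day half: max(0, 30.0 − 14.6) × 0.5 = 15.4 × 0.5 = 7.70 DD.
Night half: max(0, 11.9 − 14.6) × 0.5 = 0.0 × 0.5 = 0.00 DD.
Per 24 h: 7.70 DD/day.
Duration = 270 / 7.70 = 35.065 ≈ 35.1 days.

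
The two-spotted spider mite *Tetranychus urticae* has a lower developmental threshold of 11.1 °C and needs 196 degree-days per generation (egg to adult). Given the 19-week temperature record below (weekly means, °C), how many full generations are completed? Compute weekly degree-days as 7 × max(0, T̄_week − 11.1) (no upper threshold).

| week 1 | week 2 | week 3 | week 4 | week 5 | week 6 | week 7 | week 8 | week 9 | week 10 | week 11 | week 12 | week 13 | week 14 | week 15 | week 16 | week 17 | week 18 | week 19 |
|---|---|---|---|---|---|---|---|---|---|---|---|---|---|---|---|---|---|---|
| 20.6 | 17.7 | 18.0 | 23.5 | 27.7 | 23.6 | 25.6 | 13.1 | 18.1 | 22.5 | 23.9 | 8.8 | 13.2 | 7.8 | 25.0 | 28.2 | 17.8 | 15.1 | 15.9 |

Weekly DD (7 × max(0, T̄ − 11.1)): 66.5, 46.2, 48.3, 86.8, 116.2, 87.5, 101.5, 14.0, 49.0, 79.8, 89.6, 0.0, 14.7, 0.0, 97.3, 119.7, 46.9, 28.0, 33.6.
Season total = 1125.6 DD.
Complete generations = ⌊1125.6 / 196⌋ = 5.

5 generations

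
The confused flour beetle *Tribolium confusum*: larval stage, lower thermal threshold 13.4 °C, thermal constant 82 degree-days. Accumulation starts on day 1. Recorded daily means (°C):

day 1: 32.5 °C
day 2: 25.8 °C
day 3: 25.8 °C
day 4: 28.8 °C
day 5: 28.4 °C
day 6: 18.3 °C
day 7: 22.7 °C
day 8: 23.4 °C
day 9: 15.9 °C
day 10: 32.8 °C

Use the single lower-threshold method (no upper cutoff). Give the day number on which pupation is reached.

Daily DD above 13.4 °C: 19.1, 12.4, 12.4, 15.4, 15.0, 4.9, 9.3, 10.0, 2.5, 19.4.
Cumulative: 19.1, 31.5, 43.9, 59.3, 74.3, 79.2, 88.5, 98.5, 101.0, 120.4.
The total first reaches 82 DD on day 7.

day 7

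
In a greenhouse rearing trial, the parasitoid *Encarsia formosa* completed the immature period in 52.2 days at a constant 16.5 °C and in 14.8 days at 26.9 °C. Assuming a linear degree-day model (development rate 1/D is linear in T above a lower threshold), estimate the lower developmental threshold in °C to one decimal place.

12.4 °C

Under the model K = D·(T − T_b), so D₁·(T₁ − T_b) = D₂·(T₂ − T_b).
52.2·(16.5 − T_b) = 14.8·(26.9 − T_b)
T_b = (52.2·16.5 − 14.8·26.9) / (52.2 − 14.8) = 463.18 / 37.4 = 12.384 °C ≈ 12.4 °C.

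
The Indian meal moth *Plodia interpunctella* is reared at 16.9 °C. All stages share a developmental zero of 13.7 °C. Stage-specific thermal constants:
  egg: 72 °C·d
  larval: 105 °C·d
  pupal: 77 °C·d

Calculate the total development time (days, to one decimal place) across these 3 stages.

79.4 days

Daily accumulation at 16.9 °C = 16.9 − 13.7 = 3.2 DD/day.
Total K = 72 + 105 + 77 = 254 DD.
Total duration = 254 / 3.2 = 79.375 ≈ 79.4 days.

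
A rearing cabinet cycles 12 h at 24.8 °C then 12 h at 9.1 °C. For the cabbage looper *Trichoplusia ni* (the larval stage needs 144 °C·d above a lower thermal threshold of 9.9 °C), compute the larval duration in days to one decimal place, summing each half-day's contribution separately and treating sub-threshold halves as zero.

19.3 days

Day half: max(0, 24.8 − 9.9) × 0.5 = 14.9 × 0.5 = 7.45 DD.
Night half: max(0, 9.1 − 9.9) × 0.5 = 0.0 × 0.5 = 0.00 DD.
Per 24 h: 7.45 DD/day.
Duration = 144 / 7.45 = 19.329 ≈ 19.3 days.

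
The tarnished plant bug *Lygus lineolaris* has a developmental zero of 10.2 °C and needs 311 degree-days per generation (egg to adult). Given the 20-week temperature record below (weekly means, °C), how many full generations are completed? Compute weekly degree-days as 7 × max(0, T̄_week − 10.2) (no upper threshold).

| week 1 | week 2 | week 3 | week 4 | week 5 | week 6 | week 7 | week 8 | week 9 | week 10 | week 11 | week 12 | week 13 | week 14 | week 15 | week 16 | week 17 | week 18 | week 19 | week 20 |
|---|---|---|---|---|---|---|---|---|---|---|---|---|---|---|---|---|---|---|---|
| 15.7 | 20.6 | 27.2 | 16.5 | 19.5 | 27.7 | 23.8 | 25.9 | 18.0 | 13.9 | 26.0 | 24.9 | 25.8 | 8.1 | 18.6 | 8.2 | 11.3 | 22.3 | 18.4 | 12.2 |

4 generations

Weekly DD (7 × max(0, T̄ − 10.2)): 38.5, 72.8, 119.0, 44.1, 65.1, 122.5, 95.2, 109.9, 54.6, 25.9, 110.6, 102.9, 109.2, 0.0, 58.8, 0.0, 7.7, 84.7, 57.4, 14.0.
Season total = 1292.9 DD.
Complete generations = ⌊1292.9 / 311⌋ = 4.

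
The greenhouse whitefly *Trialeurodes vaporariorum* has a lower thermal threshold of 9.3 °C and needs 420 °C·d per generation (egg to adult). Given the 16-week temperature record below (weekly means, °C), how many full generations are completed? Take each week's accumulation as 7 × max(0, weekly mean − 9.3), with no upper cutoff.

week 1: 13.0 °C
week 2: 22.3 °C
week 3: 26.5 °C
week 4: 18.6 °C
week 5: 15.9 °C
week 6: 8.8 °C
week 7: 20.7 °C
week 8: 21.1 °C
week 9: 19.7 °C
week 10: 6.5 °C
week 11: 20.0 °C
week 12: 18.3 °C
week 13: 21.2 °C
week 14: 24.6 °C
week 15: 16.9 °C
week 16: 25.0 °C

Weekly DD (7 × max(0, T̄ − 9.3)): 25.9, 91.0, 120.4, 65.1, 46.2, 0.0, 79.8, 82.6, 72.8, 0.0, 74.9, 63.0, 83.3, 107.1, 53.2, 109.9.
Season total = 1075.2 DD.
Complete generations = ⌊1075.2 / 420⌋ = 2.

2 generations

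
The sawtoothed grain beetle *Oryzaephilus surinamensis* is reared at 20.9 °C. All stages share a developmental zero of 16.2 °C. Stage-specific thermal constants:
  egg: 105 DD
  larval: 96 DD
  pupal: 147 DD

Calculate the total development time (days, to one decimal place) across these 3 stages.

Daily accumulation at 20.9 °C = 20.9 − 16.2 = 4.7 DD/day.
Total K = 105 + 96 + 147 = 348 DD.
Total duration = 348 / 4.7 = 74.043 ≈ 74.0 days.

74.0 days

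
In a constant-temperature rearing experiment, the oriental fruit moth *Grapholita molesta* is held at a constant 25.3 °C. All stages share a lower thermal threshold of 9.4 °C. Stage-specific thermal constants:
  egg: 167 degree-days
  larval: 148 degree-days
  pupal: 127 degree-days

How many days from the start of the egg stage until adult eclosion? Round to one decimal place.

27.8 days

Daily accumulation at 25.3 °C = 25.3 − 9.4 = 15.9 DD/day.
Total K = 167 + 148 + 127 = 442 DD.
Total duration = 442 / 15.9 = 27.799 ≈ 27.8 days.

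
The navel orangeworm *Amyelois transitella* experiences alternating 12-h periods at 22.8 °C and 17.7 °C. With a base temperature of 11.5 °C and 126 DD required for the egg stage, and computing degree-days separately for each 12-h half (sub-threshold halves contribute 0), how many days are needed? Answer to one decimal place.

Day half: max(0, 22.8 − 11.5) × 0.5 = 11.3 × 0.5 = 5.65 DD.
Night half: max(0, 17.7 − 11.5) × 0.5 = 6.2 × 0.5 = 3.10 DD.
Per 24 h: 8.75 DD/day.
Duration = 126 / 8.75 = 14.400 ≈ 14.4 days.

14.4 days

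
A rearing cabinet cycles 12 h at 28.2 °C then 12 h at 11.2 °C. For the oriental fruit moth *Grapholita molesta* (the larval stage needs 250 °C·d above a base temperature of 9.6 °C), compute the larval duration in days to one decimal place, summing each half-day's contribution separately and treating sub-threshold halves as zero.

24.8 days

Day half: max(0, 28.2 − 9.6) × 0.5 = 18.6 × 0.5 = 9.30 DD.
Night half: max(0, 11.2 − 9.6) × 0.5 = 1.6 × 0.5 = 0.80 DD.
Per 24 h: 10.10 DD/day.
Duration = 250 / 10.10 = 24.752 ≈ 24.8 days.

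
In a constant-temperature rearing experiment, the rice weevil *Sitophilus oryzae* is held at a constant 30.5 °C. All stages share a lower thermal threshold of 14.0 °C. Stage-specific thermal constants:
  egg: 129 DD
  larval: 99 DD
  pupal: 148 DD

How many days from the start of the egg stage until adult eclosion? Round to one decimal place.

22.8 days

Daily accumulation at 30.5 °C = 30.5 − 14.0 = 16.5 DD/day.
Total K = 129 + 99 + 148 = 376 DD.
Total duration = 376 / 16.5 = 22.788 ≈ 22.8 days.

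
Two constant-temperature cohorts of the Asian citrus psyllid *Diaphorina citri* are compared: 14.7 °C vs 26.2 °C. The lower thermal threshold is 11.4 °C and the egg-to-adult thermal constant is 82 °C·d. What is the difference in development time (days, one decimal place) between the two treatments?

At 14.7 °C: 82 / (14.7 − 11.4) = 82 / 3.3 = 24.848 d.
At 26.2 °C: 82 / (26.2 − 11.4) = 82 / 14.8 = 5.541 d.
Difference = |24.848 − 5.541| = 19.308 ≈ 19.3 days.

19.3 days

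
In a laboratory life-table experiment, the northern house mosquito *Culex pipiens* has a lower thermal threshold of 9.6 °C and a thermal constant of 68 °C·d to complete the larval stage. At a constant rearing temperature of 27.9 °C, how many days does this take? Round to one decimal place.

Daily accumulation = 27.9 − 9.6 = 18.3 DD/day.
Duration = 68 / 18.3 = 3.716 ≈ 3.7 days.

3.7 days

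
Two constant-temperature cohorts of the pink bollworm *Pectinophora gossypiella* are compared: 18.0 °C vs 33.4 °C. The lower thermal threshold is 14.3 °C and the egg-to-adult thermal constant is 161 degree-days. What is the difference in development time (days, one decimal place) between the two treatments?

At 18.0 °C: 161 / (18.0 − 14.3) = 161 / 3.7 = 43.514 d.
At 33.4 °C: 161 / (33.4 − 14.3) = 161 / 19.1 = 8.429 d.
Difference = |43.514 − 8.429| = 35.084 ≈ 35.1 days.

35.1 days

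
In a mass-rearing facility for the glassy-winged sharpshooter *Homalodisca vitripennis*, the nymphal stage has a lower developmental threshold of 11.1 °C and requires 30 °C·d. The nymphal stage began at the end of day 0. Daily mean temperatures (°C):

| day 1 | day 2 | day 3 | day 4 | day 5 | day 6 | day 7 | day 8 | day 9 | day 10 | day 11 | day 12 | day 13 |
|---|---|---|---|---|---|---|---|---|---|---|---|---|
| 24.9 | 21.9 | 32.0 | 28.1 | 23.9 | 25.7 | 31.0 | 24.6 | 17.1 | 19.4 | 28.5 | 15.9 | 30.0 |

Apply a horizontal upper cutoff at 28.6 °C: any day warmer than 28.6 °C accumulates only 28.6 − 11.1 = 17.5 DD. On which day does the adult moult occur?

Daily DD above 11.1 °C (capped at 17.5): 13.8, 10.8, 17.5, 17.0, 12.8, 14.6, 17.5, 13.5, 6.0, 8.3, 17.4, 4.8, 17.5.
Cumulative: 13.8, 24.6, 42.1, 59.1, 71.9, 86.5, 104.0, 117.5, 123.5, 131.8, 149.2, 154.0, 171.5.
The total first reaches 30 DD on day 3.

day 3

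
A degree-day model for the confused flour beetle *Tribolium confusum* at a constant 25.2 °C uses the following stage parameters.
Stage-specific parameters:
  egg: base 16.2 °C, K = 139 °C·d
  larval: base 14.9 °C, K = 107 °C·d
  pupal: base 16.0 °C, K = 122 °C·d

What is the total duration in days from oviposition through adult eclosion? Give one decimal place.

39.1 days

egg: 139 / (25.2 − 16.2) = 139 / 9.0 = 15.444 d.
larval: 107 / (25.2 − 14.9) = 107 / 10.3 = 10.388 d.
pupal: 122 / (25.2 − 16.0) = 122 / 9.2 = 13.261 d.
Sum = 39.094 ≈ 39.1 days.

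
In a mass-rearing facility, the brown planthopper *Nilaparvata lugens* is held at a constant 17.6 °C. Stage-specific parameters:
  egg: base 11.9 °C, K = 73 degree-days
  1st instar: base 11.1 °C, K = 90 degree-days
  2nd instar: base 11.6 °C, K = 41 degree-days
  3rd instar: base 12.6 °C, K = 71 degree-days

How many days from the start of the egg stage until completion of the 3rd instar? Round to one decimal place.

47.7 days

egg: 73 / (17.6 − 11.9) = 73 / 5.7 = 12.807 d.
1st instar: 90 / (17.6 − 11.1) = 90 / 6.5 = 13.846 d.
2nd instar: 41 / (17.6 − 11.6) = 41 / 6.0 = 6.833 d.
3rd instar: 71 / (17.6 − 12.6) = 71 / 5.0 = 14.200 d.
Sum = 47.687 ≈ 47.7 days.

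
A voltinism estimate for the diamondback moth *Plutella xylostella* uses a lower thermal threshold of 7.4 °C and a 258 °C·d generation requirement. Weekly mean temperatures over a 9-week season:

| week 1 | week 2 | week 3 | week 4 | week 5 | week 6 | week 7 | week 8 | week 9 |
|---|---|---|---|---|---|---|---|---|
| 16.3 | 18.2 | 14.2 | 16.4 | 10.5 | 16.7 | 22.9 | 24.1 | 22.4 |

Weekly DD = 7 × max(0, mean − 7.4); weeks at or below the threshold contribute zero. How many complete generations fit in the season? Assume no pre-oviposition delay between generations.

Weekly DD (7 × max(0, T̄ − 7.4)): 62.3, 75.6, 47.6, 63.0, 21.7, 65.1, 108.5, 116.9, 105.0.
Season total = 665.7 DD.
Complete generations = ⌊665.7 / 258⌋ = 2.

2 generations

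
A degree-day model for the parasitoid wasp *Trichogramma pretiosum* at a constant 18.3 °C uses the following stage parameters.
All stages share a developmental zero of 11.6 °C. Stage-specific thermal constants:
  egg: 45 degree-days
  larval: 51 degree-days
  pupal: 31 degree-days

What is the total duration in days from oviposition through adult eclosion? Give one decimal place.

19.0 days

Daily accumulation at 18.3 °C = 18.3 − 11.6 = 6.7 DD/day.
Total K = 45 + 51 + 31 = 127 DD.
Total duration = 127 / 6.7 = 18.955 ≈ 19.0 days.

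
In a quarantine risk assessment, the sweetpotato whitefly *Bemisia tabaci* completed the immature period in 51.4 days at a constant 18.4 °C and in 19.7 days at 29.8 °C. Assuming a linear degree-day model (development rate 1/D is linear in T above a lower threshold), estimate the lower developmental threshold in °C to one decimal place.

Equal thermal constants: D₁(T₁ − T_b) = D₂(T₂ − T_b).
51.4·(18.4 − T_b) = 19.7·(29.8 − T_b)
T_b = (51.4·18.4 − 19.7·29.8) / (51.4 − 19.7) = 358.70 / 31.7 = 11.315 °C ≈ 11.3 °C.

11.3 °C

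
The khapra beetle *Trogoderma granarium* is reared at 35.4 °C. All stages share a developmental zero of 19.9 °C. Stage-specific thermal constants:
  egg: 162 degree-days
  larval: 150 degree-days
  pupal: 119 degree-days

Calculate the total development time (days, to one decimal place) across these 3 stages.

Daily accumulation at 35.4 °C = 35.4 − 19.9 = 15.5 DD/day.
Total K = 162 + 150 + 119 = 431 DD.
Total duration = 431 / 15.5 = 27.806 ≈ 27.8 days.

27.8 days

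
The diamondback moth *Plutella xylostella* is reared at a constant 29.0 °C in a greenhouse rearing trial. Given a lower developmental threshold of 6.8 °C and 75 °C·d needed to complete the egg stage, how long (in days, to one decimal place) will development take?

3.4 days

Daily accumulation = 29.0 − 6.8 = 22.2 DD/day.
Duration = 75 / 22.2 = 3.378 ≈ 3.4 days.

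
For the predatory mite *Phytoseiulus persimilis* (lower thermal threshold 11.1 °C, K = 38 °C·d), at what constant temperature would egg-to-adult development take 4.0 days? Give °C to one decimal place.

20.6 °C

Required daily accumulation = 38 / 4.0 = 9.500 DD/day.
T = T_base + 9.500 = 11.1 + 9.500 = 20.600 ≈ 20.6 °C.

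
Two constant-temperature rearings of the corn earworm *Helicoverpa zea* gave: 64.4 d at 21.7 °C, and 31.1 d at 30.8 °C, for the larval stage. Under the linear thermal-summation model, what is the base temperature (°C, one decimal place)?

Under the model K = D·(T − T_b), so D₁·(T₁ − T_b) = D₂·(T₂ − T_b).
64.4·(21.7 − T_b) = 31.1·(30.8 − T_b)
T_b = (64.4·21.7 − 31.1·30.8) / (64.4 − 31.1) = 439.60 / 33.3 = 13.201 °C ≈ 13.2 °C.

13.2 °C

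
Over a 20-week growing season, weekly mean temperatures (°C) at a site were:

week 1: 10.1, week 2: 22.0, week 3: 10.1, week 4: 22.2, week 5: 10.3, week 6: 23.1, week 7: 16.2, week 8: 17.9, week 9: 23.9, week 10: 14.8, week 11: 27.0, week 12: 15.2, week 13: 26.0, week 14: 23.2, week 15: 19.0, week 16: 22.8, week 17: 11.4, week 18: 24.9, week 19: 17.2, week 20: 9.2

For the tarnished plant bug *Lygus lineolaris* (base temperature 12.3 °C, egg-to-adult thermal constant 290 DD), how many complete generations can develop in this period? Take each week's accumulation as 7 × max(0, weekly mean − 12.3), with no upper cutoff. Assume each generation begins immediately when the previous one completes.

Weekly DD (7 × max(0, T̄ − 12.3)): 0.0, 67.9, 0.0, 69.3, 0.0, 75.6, 27.3, 39.2, 81.2, 17.5, 102.9, 20.3, 95.9, 76.3, 46.9, 73.5, 0.0, 88.2, 34.3, 0.0.
Season total = 916.3 DD.
Complete generations = ⌊916.3 / 290⌋ = 3.

3 generations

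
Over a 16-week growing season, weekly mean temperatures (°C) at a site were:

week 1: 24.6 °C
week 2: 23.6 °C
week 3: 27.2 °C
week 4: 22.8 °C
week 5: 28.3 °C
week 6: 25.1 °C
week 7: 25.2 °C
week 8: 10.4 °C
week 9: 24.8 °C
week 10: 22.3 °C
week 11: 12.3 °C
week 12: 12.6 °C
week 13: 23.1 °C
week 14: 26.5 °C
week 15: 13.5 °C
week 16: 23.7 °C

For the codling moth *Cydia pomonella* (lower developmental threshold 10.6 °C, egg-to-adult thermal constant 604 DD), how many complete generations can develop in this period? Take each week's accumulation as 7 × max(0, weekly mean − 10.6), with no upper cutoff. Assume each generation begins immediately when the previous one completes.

2 generations

Weekly DD (7 × max(0, T̄ − 10.6)): 98.0, 91.0, 116.2, 85.4, 123.9, 101.5, 102.2, 0.0, 99.4, 81.9, 11.9, 14.0, 87.5, 111.3, 20.3, 91.7.
Season total = 1236.2 DD.
Complete generations = ⌊1236.2 / 604⌋ = 2.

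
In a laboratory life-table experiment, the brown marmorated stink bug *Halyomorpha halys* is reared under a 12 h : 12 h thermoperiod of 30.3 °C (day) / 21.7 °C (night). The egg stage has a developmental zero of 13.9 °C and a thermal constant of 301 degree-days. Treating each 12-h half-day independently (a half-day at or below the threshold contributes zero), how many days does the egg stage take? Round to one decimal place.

Day half: max(0, 30.3 − 13.9) × 0.5 = 16.4 × 0.5 = 8.20 DD.
Night half: max(0, 21.7 − 13.9) × 0.5 = 7.8 × 0.5 = 3.90 DD.
Per 24 h: 12.10 DD/day.
Duration = 301 / 12.10 = 24.876 ≈ 24.9 days.

24.9 days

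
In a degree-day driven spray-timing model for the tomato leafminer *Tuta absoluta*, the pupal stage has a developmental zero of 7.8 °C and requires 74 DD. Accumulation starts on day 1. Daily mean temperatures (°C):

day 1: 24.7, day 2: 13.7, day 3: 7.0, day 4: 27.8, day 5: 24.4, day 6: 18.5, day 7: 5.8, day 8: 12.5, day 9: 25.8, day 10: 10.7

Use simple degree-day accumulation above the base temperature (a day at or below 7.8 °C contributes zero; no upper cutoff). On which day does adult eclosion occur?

Daily DD above 7.8 °C: 16.9, 5.9, 0.0, 20.0, 16.6, 10.7, 0.0, 4.7, 18.0, 2.9.
Cumulative: 16.9, 22.8, 22.8, 42.8, 59.4, 70.1, 70.1, 74.8, 92.8, 95.7.
The total first reaches 74 DD on day 8.

day 8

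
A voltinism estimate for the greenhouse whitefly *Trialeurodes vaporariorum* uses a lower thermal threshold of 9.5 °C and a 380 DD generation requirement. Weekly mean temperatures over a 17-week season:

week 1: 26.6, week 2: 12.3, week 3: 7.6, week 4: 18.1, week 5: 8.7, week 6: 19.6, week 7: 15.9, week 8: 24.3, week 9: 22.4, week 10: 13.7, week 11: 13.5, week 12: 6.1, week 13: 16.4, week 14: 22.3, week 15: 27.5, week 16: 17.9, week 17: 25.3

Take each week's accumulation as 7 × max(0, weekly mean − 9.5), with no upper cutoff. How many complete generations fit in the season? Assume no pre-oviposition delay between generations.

2 generations

Weekly DD (7 × max(0, T̄ − 9.5)): 119.7, 19.6, 0.0, 60.2, 0.0, 70.7, 44.8, 103.6, 90.3, 29.4, 28.0, 0.0, 48.3, 89.6, 126.0, 58.8, 110.6.
Season total = 999.6 DD.
Complete generations = ⌊999.6 / 380⌋ = 2.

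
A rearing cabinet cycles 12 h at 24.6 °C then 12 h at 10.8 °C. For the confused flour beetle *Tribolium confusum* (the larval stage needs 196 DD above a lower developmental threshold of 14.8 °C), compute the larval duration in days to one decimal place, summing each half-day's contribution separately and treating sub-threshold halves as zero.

Day half: max(0, 24.6 − 14.8) × 0.5 = 9.8 × 0.5 = 4.90 DD.
Night half: max(0, 10.8 − 14.8) × 0.5 = 0.0 × 0.5 = 0.00 DD.
Per 24 h: 4.90 DD/day.
Duration = 196 / 4.90 = 40.000 ≈ 40.0 days.

40.0 days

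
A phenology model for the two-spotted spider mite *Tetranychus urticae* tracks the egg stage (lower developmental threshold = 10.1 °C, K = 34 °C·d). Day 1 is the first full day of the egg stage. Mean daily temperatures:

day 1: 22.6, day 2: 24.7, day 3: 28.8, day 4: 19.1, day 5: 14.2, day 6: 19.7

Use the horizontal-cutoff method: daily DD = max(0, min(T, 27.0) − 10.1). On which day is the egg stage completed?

Daily DD above 10.1 °C (capped at 16.9): 12.5, 14.6, 16.9, 9.0, 4.1, 9.6.
Cumulative: 12.5, 27.1, 44.0, 53.0, 57.1, 66.7.
The total first reaches 34 DD on day 3.

day 3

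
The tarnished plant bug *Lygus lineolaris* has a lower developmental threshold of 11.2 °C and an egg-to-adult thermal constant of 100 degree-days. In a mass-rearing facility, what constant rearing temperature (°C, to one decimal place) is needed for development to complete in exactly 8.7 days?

Required daily accumulation = 100 / 8.7 = 11.494 DD/day.
T = T_base + 11.494 = 11.2 + 11.494 = 22.694 ≈ 22.7 °C.

22.7 °C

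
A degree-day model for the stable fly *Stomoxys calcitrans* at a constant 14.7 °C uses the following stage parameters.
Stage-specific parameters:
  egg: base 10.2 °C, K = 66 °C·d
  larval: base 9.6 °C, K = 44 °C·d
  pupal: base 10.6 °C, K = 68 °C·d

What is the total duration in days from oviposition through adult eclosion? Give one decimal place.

egg: 66 / (14.7 − 10.2) = 66 / 4.5 = 14.667 d.
larval: 44 / (14.7 − 9.6) = 44 / 5.1 = 8.627 d.
pupal: 68 / (14.7 − 10.6) = 68 / 4.1 = 16.585 d.
Sum = 39.879 ≈ 39.9 days.

39.9 days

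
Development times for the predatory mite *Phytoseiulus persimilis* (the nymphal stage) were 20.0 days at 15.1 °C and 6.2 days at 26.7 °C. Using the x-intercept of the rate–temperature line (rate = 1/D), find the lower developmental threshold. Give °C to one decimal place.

Linear rate model ⇒ the product D·(T − T_b) is constant across temperatures.
20.0·(15.1 − T_b) = 6.2·(26.7 − T_b)
T_b = (20.0·15.1 − 6.2·26.7) / (20.0 − 6.2) = 136.46 / 13.8 = 9.888 °C ≈ 9.9 °C.

9.9 °C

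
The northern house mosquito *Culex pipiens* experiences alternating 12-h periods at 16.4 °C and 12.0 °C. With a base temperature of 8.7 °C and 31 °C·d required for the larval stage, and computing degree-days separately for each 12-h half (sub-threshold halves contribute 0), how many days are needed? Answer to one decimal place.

5.6 days

Day half: max(0, 16.4 − 8.7) × 0.5 = 7.7 × 0.5 = 3.85 DD.
Night half: max(0, 12.0 − 8.7) × 0.5 = 3.3 × 0.5 = 1.65 DD.
Per 24 h: 5.50 DD/day.
Duration = 31 / 5.50 = 5.636 ≈ 5.6 days.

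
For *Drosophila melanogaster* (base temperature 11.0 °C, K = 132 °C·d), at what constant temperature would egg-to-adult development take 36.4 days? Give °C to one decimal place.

14.6 °C

Required daily accumulation = 132 / 36.4 = 3.626 DD/day.
T = T_base + 3.626 = 11.0 + 3.626 = 14.626 ≈ 14.6 °C.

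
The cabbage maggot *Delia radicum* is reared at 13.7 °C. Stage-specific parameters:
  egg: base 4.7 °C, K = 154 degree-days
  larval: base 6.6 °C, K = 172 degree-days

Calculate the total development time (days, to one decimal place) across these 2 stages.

egg: 154 / (13.7 − 4.7) = 154 / 9.0 = 17.111 d.
larval: 172 / (13.7 − 6.6) = 172 / 7.1 = 24.225 d.
Sum = 41.336 ≈ 41.3 days.

41.3 days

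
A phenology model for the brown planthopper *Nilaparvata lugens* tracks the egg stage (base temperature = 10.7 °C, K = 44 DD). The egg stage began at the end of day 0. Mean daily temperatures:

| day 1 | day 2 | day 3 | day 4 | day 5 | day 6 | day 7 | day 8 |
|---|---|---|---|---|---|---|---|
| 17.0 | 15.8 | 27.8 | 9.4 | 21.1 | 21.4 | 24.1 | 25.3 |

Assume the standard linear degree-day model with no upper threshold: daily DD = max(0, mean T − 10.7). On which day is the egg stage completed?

day 6

Daily DD above 10.7 °C: 6.3, 5.1, 17.1, 0.0, 10.4, 10.7, 13.4, 14.6.
Cumulative: 6.3, 11.4, 28.5, 28.5, 38.9, 49.6, 63.0, 77.6.
The total first reaches 44 DD on day 6.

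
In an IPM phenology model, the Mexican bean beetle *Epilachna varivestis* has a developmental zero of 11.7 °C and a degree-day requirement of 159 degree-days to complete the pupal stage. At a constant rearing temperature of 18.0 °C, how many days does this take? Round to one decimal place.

Daily accumulation = 18.0 − 11.7 = 6.3 DD/day.
Duration = 159 / 6.3 = 25.238 ≈ 25.2 days.

25.2 days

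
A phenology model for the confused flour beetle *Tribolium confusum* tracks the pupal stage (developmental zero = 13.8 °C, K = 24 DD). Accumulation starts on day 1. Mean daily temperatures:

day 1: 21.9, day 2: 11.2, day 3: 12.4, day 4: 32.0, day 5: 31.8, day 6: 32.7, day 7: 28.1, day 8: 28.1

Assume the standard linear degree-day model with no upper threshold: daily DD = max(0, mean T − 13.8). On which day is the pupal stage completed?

Daily DD above 13.8 °C: 8.1, 0.0, 0.0, 18.2, 18.0, 18.9, 14.3, 14.3.
Cumulative: 8.1, 8.1, 8.1, 26.3, 44.3, 63.2, 77.5, 91.8.
The total first reaches 24 DD on day 4.

day 4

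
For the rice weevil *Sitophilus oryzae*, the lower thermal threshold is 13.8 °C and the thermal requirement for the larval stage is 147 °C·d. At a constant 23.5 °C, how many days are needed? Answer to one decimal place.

15.2 days

Daily accumulation = 23.5 − 13.8 = 9.7 DD/day.
Duration = 147 / 9.7 = 15.155 ≈ 15.2 days.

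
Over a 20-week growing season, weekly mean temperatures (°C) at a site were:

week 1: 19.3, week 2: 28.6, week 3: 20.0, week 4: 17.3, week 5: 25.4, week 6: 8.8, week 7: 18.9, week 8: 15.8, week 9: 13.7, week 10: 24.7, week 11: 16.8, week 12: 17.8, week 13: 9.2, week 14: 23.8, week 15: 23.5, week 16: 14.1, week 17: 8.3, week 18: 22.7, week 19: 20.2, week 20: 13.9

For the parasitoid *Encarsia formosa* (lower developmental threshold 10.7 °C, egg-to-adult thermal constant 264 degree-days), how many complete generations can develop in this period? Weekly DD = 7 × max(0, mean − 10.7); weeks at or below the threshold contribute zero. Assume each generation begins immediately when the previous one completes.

Weekly DD (7 × max(0, T̄ − 10.7)): 60.2, 125.3, 65.1, 46.2, 102.9, 0.0, 57.4, 35.7, 21.0, 98.0, 42.7, 49.7, 0.0, 91.7, 89.6, 23.8, 0.0, 84.0, 66.5, 22.4.
Season total = 1082.2 DD.
Complete generations = ⌊1082.2 / 264⌋ = 4.

4 generations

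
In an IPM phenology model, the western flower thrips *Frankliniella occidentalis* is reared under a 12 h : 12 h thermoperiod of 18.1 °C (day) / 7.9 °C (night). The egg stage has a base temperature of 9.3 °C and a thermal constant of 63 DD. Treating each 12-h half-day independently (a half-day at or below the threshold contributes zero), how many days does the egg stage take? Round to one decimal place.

14.3 days

Day half: max(0, 18.1 − 9.3) × 0.5 = 8.8 × 0.5 = 4.40 DD.
Night half: max(0, 7.9 − 9.3) × 0.5 = 0.0 × 0.5 = 0.00 DD.
Per 24 h: 4.40 DD/day.
Duration = 63 / 4.40 = 14.318 ≈ 14.3 days.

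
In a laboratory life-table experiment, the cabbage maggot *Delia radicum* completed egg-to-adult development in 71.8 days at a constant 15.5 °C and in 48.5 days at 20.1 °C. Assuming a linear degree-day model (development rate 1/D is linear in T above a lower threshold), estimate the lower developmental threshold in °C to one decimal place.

5.9 °C

Equal thermal constants: D₁(T₁ − T_b) = D₂(T₂ − T_b).
71.8·(15.5 − T_b) = 48.5·(20.1 − T_b)
T_b = (71.8·15.5 − 48.5·20.1) / (71.8 − 48.5) = 138.05 / 23.3 = 5.925 °C ≈ 5.9 °C.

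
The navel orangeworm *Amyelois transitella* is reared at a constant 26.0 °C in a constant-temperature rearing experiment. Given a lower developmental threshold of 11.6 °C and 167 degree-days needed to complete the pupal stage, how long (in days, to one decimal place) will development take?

Daily accumulation = 26.0 − 11.6 = 14.4 DD/day.
Duration = 167 / 14.4 = 11.597 ≈ 11.6 days.

11.6 days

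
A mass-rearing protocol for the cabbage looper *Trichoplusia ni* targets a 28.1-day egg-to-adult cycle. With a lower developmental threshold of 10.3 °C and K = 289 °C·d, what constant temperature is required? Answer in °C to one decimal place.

Required daily accumulation = 289 / 28.1 = 10.285 DD/day.
T = T_base + 10.285 = 10.3 + 10.285 = 20.585 ≈ 20.6 °C.

20.6 °C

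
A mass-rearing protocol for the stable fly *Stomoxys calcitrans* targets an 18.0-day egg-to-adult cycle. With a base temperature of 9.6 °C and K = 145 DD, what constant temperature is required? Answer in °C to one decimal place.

Required daily accumulation = 145 / 18.0 = 8.056 DD/day.
T = T_base + 8.056 = 9.6 + 8.056 = 17.656 ≈ 17.7 °C.

17.7 °C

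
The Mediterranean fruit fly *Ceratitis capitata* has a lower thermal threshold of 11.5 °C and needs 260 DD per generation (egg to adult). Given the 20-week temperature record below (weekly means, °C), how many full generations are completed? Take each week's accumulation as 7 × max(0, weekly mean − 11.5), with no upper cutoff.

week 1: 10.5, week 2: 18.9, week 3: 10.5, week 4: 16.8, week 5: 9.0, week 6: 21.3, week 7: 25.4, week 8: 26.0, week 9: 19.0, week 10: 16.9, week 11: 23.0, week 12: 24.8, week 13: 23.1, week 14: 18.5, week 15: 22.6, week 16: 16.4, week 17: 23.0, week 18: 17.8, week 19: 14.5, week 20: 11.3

Weekly DD (7 × max(0, T̄ − 11.5)): 0.0, 51.8, 0.0, 37.1, 0.0, 68.6, 97.3, 101.5, 52.5, 37.8, 80.5, 93.1, 81.2, 49.0, 77.7, 34.3, 80.5, 44.1, 21.0, 0.0.
Season total = 1008.0 DD.
Complete generations = ⌊1008.0 / 260⌋ = 3.

3 generations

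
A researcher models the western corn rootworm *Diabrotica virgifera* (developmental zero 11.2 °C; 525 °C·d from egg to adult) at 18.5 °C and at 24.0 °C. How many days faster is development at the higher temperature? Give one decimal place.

30.9 days

At 18.5 °C: 525 / (18.5 − 11.2) = 525 / 7.3 = 71.918 d.
At 24.0 °C: 525 / (24.0 − 11.2) = 525 / 12.8 = 41.016 d.
Difference = |71.918 − 41.016| = 30.902 ≈ 30.9 days.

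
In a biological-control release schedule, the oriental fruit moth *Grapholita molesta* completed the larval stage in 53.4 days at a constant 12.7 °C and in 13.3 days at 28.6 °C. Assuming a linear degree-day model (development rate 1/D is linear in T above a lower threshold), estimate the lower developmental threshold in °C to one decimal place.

7.4 °C

Equal thermal constants: D₁(T₁ − T_b) = D₂(T₂ − T_b).
53.4·(12.7 − T_b) = 13.3·(28.6 − T_b)
T_b = (53.4·12.7 − 13.3·28.6) / (53.4 − 13.3) = 297.80 / 40.1 = 7.426 °C ≈ 7.4 °C.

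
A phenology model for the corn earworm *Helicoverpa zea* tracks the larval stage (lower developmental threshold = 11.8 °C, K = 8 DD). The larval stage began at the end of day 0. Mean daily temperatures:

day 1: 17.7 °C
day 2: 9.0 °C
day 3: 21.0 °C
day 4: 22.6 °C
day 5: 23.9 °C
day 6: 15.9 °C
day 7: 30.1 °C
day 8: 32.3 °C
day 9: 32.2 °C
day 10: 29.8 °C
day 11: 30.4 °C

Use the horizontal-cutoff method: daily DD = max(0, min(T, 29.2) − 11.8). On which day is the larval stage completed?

Daily DD above 11.8 °C (capped at 17.4): 5.9, 0.0, 9.2, 10.8, 12.1, 4.1, 17.4, 17.4, 17.4, 17.4, 17.4.
Cumulative: 5.9, 5.9, 15.1, 25.9, 38.0, 42.1, 59.5, 76.9, 94.3, 111.7, 129.1.
The total first reaches 8 DD on day 3.

day 3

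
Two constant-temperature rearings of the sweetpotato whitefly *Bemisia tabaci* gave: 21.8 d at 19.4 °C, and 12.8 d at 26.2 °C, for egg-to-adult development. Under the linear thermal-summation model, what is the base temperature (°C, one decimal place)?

Equal thermal constants: D₁(T₁ − T_b) = D₂(T₂ − T_b).
21.8·(19.4 − T_b) = 12.8·(26.2 − T_b)
T_b = (21.8·19.4 − 12.8·26.2) / (21.8 − 12.8) = 87.56 / 9.0 = 9.729 °C ≈ 9.7 °C.

9.7 °C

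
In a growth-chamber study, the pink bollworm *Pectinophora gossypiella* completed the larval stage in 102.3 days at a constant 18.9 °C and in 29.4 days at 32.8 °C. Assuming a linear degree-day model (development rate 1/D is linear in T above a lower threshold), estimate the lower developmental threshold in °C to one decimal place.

13.3 °C

Equal thermal constants: D₁(T₁ − T_b) = D₂(T₂ − T_b).
102.3·(18.9 − T_b) = 29.4·(32.8 − T_b)
T_b = (102.3·18.9 − 29.4·32.8) / (102.3 − 29.4) = 969.15 / 72.9 = 13.294 °C ≈ 13.3 °C.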